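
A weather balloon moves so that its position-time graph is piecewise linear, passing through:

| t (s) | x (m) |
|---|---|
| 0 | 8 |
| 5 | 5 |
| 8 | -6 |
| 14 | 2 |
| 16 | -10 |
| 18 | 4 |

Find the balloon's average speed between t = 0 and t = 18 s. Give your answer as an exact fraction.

Average speed = (total path length)/(elapsed time); on a piecewise-linear x-t graph the path length is Σ|Δx|.
0–5 s: |Δx| = |5 − 8| = 3 m
5–8 s: |Δx| = |-6 − 5| = 11 m
8–14 s: |Δx| = |2 − -6| = 8 m
14–16 s: |Δx| = |-10 − 2| = 12 m
16–18 s: |Δx| = |4 − -10| = 14 m
Total path = 48 m; average speed = 48/18 = 8/3 m/s.

8/3 m/s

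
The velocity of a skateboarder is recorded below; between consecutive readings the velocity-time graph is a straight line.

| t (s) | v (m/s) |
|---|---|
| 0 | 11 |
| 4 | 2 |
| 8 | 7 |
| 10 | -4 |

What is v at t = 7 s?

5.75 m/s

On 4–8 s the graph is linear from 2 to 7 m/s: v(7) = 2 + (7 − 2)·(7 − 4)/(8 − 4) = 5.75 m/s.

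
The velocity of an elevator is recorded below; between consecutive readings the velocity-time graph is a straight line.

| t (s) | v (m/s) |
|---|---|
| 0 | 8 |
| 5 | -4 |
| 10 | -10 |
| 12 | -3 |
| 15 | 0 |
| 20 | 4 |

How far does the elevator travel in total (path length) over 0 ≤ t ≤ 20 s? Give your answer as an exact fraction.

475/6 m

Total distance travelled is ∫|v| dt — sum the magnitudes of each area piece.
0–5 s: v = 0 at t = 10/3 s; triangle areas 40/3 + 10/3 = 50/3 m
5–10 s: |½(-4 + -10)(5)| = 35 m
10–12 s: |½(-10 + -3)(2)| = 13 m
12–15 s: |½(-3 + 0)(3)| = 4.5 m
15–20 s: |½(0 + 4)(5)| = 10 m
Total distance = 475/6 m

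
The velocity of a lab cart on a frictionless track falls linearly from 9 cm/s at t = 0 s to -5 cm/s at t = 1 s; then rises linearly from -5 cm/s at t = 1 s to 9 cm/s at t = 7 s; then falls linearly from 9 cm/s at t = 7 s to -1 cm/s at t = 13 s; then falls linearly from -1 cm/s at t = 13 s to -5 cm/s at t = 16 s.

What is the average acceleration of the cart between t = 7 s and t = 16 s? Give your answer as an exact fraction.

Average acceleration = Δv/Δt = (-5 − 9)/(16 − 7) = -14/9 cm/s².

-14/9 cm/s²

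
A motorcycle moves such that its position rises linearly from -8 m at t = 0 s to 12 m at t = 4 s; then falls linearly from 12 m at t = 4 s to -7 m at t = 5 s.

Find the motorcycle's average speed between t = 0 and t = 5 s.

Average speed = (total path length)/(elapsed time); on a piecewise-linear x-t graph the path length is Σ|Δx|.
0–4 s: |Δx| = |12 − -8| = 20 m
4–5 s: |Δx| = |-7 − 12| = 19 m
Total path = 39 m; average speed = 39/5 = 7.8 m/s.

7.8 m/s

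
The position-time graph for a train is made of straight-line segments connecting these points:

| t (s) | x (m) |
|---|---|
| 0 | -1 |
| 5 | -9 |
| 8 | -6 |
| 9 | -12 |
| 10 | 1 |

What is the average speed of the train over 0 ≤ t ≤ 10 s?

Average speed = (total path length)/(elapsed time); on a piecewise-linear x-t graph the path length is Σ|Δx|.
0–5 s: |Δx| = |-9 − -1| = 8 m
5–8 s: |Δx| = |-6 − -9| = 3 m
8–9 s: |Δx| = |-12 − -6| = 6 m
9–10 s: |Δx| = |1 − -12| = 13 m
Total path = 30 m; average speed = 30/10 = 3 m/s.

3 m/s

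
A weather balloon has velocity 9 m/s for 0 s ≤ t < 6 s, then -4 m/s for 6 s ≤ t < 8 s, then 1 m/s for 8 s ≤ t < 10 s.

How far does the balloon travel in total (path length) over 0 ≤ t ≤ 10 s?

64 m

Total distance travelled is ∫|v| dt — sum the magnitudes of each area piece.
0–6 s: |9| × 6 = 54 m
6–8 s: |-4| × 2 = 8 m
8–10 s: |1| × 2 = 2 m
Total distance = 64 m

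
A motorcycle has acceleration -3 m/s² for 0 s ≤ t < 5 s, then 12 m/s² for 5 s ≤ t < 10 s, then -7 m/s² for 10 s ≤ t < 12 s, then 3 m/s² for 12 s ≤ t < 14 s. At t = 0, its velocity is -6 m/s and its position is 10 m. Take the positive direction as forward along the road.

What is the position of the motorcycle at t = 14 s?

On each constant-a segment, Δv = aΔt and Δx = v₀Δt + ½aΔt²; chain segment to segment.
0–5 s: v starts -6 m/s; Δx = -6·5 + ½·-3·5² = -67.5 m; v ends -21 m/s.
5–10 s: v starts -21 m/s; Δx = -21·5 + ½·12·5² = 45 m; v ends 39 m/s.
10–12 s: v starts 39 m/s; Δx = 39·2 + ½·-7·2² = 64 m; v ends 25 m/s.
12–14 s: v starts 25 m/s; Δx = 25·2 + ½·3·2² = 56 m; v ends 31 m/s.
x(14) = 10 + Σ Δx = 107.5 m.

107.5 m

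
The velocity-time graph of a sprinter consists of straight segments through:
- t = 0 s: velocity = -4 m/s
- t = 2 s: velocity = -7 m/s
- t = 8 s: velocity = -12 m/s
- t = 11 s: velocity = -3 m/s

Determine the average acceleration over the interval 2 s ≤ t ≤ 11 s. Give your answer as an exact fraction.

Average acceleration = Δv/Δt = (-3 − -7)/(11 − 2) = 4/9 m/s².

4/9 m/s²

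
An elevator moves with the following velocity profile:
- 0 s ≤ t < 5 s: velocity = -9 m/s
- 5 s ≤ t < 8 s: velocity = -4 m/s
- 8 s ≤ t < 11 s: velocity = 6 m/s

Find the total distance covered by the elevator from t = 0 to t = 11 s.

75 m

Distance (not displacement) is the total path length: add the absolute areas under v-t.
0–5 s: |-9| × 5 = 45 m
5–8 s: |-4| × 3 = 12 m
8–11 s: |6| × 3 = 18 m
Total distance = 75 m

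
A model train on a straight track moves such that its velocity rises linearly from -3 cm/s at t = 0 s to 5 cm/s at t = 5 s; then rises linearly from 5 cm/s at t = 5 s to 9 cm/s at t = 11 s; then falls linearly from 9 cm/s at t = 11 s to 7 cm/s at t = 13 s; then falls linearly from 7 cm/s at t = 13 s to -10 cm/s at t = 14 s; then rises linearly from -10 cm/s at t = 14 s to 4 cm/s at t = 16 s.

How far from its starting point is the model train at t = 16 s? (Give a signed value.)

Net displacement equals the area under the velocity-time graph (areas below the axis count negative).
0–5 s: ½(-3 + 5)(5) = 5 cm
5–11 s: ½(5 + 9)(6) = 42 cm
11–13 s: ½(9 + 7)(2) = 16 cm
13–14 s: ½(7 + -10)(1) = -1.5 cm
14–16 s: ½(-10 + 4)(2) = -6 cm
Net displacement = 55.5 cm

55.5 cm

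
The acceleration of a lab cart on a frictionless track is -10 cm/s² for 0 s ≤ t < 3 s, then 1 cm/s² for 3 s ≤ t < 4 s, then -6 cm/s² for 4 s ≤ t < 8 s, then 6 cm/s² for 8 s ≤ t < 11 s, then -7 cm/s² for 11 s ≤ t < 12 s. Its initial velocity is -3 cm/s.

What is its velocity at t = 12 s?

Δv equals the area under the a-t graph; then v = v₀ + Δv.
0–3 s: -10 × 3 = -30 cm/s
3–4 s: 1 × 1 = 1 cm/s
4–8 s: -6 × 4 = -24 cm/s
8–11 s: 6 × 3 = 18 cm/s
11–12 s: -7 × 1 = -7 cm/s
Δv = -42 cm/s, so v(12) = -3 + (-42) = -45 cm/s.

-45 cm/s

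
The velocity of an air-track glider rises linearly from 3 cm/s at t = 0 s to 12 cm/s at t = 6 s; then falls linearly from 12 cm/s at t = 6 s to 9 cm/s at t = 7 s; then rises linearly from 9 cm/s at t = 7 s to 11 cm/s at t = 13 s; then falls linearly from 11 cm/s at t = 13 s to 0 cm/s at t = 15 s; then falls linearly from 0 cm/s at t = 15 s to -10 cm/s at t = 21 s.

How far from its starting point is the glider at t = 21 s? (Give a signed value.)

Displacement is the signed area under the v-t curve.
0–6 s: ½(3 + 12)(6) = 45 cm
6–7 s: ½(12 + 9)(1) = 10.5 cm
7–13 s: ½(9 + 11)(6) = 60 cm
13–15 s: ½(11 + 0)(2) = 11 cm
15–21 s: ½(0 + -10)(6) = -30 cm
Net displacement = 96.5 cm

96.5 cm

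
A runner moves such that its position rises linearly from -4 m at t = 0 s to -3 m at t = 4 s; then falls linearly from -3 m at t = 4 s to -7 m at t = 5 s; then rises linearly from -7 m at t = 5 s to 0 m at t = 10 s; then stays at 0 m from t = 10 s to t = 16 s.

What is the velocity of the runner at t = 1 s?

Velocity is the slope of the x-t graph on 0–4 s: (-3 − -4)/(4 − 0) = 0.25 m/s.

0.25 m/s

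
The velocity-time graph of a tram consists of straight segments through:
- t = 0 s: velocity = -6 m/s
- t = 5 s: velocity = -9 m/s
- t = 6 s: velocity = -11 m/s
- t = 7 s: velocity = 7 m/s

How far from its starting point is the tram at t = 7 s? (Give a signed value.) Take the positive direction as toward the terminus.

-49.5 m

Net displacement equals the area under the velocity-time graph (areas below the axis count negative).
0–5 s: ½(-6 + -9)(5) = -37.5 m
5–6 s: ½(-9 + -11)(1) = -10 m
6–7 s: ½(-11 + 7)(1) = -2 m
Net displacement = -49.5 m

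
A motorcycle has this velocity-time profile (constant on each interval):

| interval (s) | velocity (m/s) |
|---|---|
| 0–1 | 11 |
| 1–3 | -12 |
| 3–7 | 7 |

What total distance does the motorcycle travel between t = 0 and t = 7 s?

Distance (not displacement) is the total path length: add the absolute areas under v-t.
0–1 s: |11| × 1 = 11 m
1–3 s: |-12| × 2 = 24 m
3–7 s: |7| × 4 = 28 m
Total distance = 63 m

63 m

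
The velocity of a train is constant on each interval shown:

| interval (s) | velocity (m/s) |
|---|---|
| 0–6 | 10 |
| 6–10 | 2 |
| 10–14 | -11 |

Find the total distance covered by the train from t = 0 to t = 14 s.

112 m

Total distance travelled is ∫|v| dt — sum the magnitudes of each area piece.
0–6 s: |10| × 6 = 60 m
6–10 s: |2| × 4 = 8 m
10–14 s: |-11| × 4 = 44 m
Total distance = 112 m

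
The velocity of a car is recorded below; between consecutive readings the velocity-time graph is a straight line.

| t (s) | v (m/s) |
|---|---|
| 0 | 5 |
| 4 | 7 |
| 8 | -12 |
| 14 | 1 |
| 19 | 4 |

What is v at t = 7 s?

On 4–8 s the graph is linear from 7 to -12 m/s: v(7) = 7 + (-12 − 7)·(7 − 4)/(8 − 4) = -7.25 m/s.

-7.25 m/s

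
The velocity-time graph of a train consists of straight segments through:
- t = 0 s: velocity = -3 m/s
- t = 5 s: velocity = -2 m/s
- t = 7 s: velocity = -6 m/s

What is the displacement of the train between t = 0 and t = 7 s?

Net displacement equals the area under the velocity-time graph (areas below the axis count negative).
0–5 s: ½(-3 + -2)(5) = -12.5 m
5–7 s: ½(-2 + -6)(2) = -8 m
Net displacement = -20.5 m

-20.5 m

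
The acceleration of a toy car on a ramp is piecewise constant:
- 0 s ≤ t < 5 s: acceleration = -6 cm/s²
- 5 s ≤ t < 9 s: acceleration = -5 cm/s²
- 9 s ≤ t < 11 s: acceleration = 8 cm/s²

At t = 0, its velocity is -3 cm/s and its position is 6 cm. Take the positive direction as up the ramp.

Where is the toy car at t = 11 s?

-346 cm

On each constant-a segment, Δv = aΔt and Δx = v₀Δt + ½aΔt²; chain segment to segment.
0–5 s: v starts -3 cm/s; Δx = -3·5 + ½·-6·5² = -90 cm; v ends -33 cm/s.
5–9 s: v starts -33 cm/s; Δx = -33·4 + ½·-5·4² = -172 cm; v ends -53 cm/s.
9–11 s: v starts -53 cm/s; Δx = -53·2 + ½·8·2² = -90 cm; v ends -37 cm/s.
x(11) = 6 + Σ Δx = -346 cm.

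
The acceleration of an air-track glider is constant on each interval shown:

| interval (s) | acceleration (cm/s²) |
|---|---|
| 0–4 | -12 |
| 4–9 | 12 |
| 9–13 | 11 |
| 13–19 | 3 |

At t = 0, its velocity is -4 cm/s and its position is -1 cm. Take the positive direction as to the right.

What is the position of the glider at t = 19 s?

263 cm

On each constant-a segment, Δv = aΔt and Δx = v₀Δt + ½aΔt²; chain segment to segment.
0–4 s: v starts -4 cm/s; Δx = -4·4 + ½·-12·4² = -112 cm; v ends -52 cm/s.
4–9 s: v starts -52 cm/s; Δx = -52·5 + ½·12·5² = -110 cm; v ends 8 cm/s.
9–13 s: v starts 8 cm/s; Δx = 8·4 + ½·11·4² = 120 cm; v ends 52 cm/s.
13–19 s: v starts 52 cm/s; Δx = 52·6 + ½·3·6² = 366 cm; v ends 70 cm/s.
x(19) = -1 + Σ Δx = 263 cm.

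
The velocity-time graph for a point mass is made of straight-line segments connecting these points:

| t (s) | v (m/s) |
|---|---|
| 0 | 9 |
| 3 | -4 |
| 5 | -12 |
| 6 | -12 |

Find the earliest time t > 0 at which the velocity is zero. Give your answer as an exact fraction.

t = 27/13 s

v changes sign on 0–3 s (from 9 to -4); the graph is linear there, so v = 0 at t = 0 + (-9)·(3 − 0)/(-4 − 9) = 27/13 s.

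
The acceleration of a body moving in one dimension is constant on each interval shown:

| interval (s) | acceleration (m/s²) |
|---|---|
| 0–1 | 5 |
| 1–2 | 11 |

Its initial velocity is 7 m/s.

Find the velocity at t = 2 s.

23 m/s

Δv equals the area under the a-t graph; then v = v₀ + Δv.
0–1 s: 5 × 1 = 5 m/s
1–2 s: 11 × 1 = 11 m/s
Δv = 16 m/s, so v(2) = 7 + (16) = 23 m/s.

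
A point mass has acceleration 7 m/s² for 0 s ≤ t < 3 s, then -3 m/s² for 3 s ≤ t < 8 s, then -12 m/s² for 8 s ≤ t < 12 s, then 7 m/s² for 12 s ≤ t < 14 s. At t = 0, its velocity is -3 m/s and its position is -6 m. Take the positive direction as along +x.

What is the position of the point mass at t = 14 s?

-91 m

On each constant-a segment, Δv = aΔt and Δx = v₀Δt + ½aΔt²; chain segment to segment.
0–3 s: v starts -3 m/s; Δx = -3·3 + ½·7·3² = 22.5 m; v ends 18 m/s.
3–8 s: v starts 18 m/s; Δx = 18·5 + ½·-3·5² = 52.5 m; v ends 3 m/s.
8–12 s: v starts 3 m/s; Δx = 3·4 + ½·-12·4² = -84 m; v ends -45 m/s.
12–14 s: v starts -45 m/s; Δx = -45·2 + ½·7·2² = -76 m; v ends -31 m/s.
x(14) = -6 + Σ Δx = -91 m.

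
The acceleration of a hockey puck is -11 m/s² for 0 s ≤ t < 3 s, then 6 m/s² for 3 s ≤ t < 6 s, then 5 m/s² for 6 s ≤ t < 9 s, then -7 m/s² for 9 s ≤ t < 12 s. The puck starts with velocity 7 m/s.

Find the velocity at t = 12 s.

-14 m/s

Δv equals the area under the a-t graph; then v = v₀ + Δv.
0–3 s: -11 × 3 = -33 m/s
3–6 s: 6 × 3 = 18 m/s
6–9 s: 5 × 3 = 15 m/s
9–12 s: -7 × 3 = -21 m/s
Δv = -21 m/s, so v(12) = 7 + (-21) = -14 m/s.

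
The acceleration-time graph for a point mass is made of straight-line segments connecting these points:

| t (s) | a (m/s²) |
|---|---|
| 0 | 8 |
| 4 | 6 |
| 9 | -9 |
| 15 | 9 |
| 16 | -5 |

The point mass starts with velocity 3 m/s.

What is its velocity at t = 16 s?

Δv equals the area under the a-t graph; then v = v₀ + Δv.
0–4 s: ½(8 + 6)(4) = 28 m/s
4–9 s: ½(6 + -9)(5) = -7.5 m/s
9–15 s: ½(-9 + 9)(6) = 0 m/s
15–16 s: ½(9 + -5)(1) = 2 m/s
Δv = 22.5 m/s, so v(16) = 3 + (22.5) = 25.5 m/s.

25.5 m/s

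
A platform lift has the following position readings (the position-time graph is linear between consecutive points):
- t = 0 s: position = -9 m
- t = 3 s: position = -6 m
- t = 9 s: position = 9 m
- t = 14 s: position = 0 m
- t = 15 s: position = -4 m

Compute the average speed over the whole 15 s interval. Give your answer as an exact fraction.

31/15 m/s

Average speed = (total path length)/(elapsed time); on a piecewise-linear x-t graph the path length is Σ|Δx|.
0–3 s: |Δx| = |-6 − -9| = 3 m
3–9 s: |Δx| = |9 − -6| = 15 m
9–14 s: |Δx| = |0 − 9| = 9 m
14–15 s: |Δx| = |-4 − 0| = 4 m
Total path = 31 m; average speed = 31/15 = 31/15 m/s.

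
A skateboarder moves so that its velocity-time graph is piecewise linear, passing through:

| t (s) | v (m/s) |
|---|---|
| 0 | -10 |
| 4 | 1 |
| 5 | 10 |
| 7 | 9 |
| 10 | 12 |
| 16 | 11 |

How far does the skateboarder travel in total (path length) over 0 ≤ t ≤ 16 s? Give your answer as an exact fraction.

Distance (not displacement) is the total path length: add the absolute areas under v-t.
0–4 s: v = 0 at t = 40/11 s; triangle areas 200/11 + 2/11 = 202/11 m
4–5 s: |½(1 + 10)(1)| = 5.5 m
5–7 s: |½(10 + 9)(2)| = 19 m
7–10 s: |½(9 + 12)(3)| = 31.5 m
10–16 s: |½(12 + 11)(6)| = 69 m
Total distance = 1577/11 m

1577/11 m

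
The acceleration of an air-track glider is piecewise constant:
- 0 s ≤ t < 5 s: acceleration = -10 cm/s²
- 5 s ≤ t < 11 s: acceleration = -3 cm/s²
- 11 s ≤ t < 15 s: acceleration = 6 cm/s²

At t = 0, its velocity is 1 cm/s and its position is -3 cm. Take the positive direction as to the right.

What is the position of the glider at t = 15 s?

-691 cm

On each constant-a segment, Δv = aΔt and Δx = v₀Δt + ½aΔt²; chain segment to segment.
0–5 s: v starts 1 cm/s; Δx = 1·5 + ½·-10·5² = -120 cm; v ends -49 cm/s.
5–11 s: v starts -49 cm/s; Δx = -49·6 + ½·-3·6² = -348 cm; v ends -67 cm/s.
11–15 s: v starts -67 cm/s; Δx = -67·4 + ½·6·4² = -220 cm; v ends -43 cm/s.
x(15) = -3 + Σ Δx = -691 cm.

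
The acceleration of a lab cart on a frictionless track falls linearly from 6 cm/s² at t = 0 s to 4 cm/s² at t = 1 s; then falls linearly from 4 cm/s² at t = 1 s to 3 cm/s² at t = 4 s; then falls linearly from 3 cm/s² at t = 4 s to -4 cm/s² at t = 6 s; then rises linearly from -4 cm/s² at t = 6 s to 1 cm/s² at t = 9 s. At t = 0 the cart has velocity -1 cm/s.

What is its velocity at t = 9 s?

Δv equals the area under the a-t graph; then v = v₀ + Δv.
0–1 s: ½(6 + 4)(1) = 5 cm/s
1–4 s: ½(4 + 3)(3) = 10.5 cm/s
4–6 s: ½(3 + -4)(2) = -1 cm/s
6–9 s: ½(-4 + 1)(3) = -4.5 cm/s
Δv = 10 cm/s, so v(9) = -1 + (10) = 9 cm/s.

9 cm/s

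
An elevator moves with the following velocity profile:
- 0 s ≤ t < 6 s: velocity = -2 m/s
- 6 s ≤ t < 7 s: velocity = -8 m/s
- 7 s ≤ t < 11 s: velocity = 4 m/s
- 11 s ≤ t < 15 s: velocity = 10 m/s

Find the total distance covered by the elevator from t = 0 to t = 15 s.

76 m

Total distance travelled is ∫|v| dt — sum the magnitudes of each area piece.
0–6 s: |-2| × 6 = 12 m
6–7 s: |-8| × 1 = 8 m
7–11 s: |4| × 4 = 16 m
11–15 s: |10| × 4 = 40 m
Total distance = 76 m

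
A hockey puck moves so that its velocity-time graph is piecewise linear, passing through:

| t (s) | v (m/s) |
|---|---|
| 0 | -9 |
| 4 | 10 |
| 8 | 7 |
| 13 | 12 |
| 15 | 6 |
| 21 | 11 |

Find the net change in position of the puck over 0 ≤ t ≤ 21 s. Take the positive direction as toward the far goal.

152.5 m

Displacement is the signed area under the v-t curve.
0–4 s: ½(-9 + 10)(4) = 2 m
4–8 s: ½(10 + 7)(4) = 34 m
8–13 s: ½(7 + 12)(5) = 47.5 m
13–15 s: ½(12 + 6)(2) = 18 m
15–21 s: ½(6 + 11)(6) = 51 m
Net displacement = 152.5 m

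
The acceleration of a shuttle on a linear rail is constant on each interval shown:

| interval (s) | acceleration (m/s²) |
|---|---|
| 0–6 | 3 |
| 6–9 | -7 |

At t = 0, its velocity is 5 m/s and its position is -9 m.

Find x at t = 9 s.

112.5 m

On each constant-a segment, Δv = aΔt and Δx = v₀Δt + ½aΔt²; chain segment to segment.
0–6 s: v starts 5 m/s; Δx = 5·6 + ½·3·6² = 84 m; v ends 23 m/s.
6–9 s: v starts 23 m/s; Δx = 23·3 + ½·-7·3² = 37.5 m; v ends 2 m/s.
x(9) = -9 + Σ Δx = 112.5 m.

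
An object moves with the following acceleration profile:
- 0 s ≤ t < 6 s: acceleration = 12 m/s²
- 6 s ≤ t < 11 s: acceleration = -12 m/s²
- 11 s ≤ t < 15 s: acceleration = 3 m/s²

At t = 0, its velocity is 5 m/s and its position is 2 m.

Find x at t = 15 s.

On each constant-a segment, Δv = aΔt and Δx = v₀Δt + ½aΔt²; chain segment to segment.
0–6 s: v starts 5 m/s; Δx = 5·6 + ½·12·6² = 246 m; v ends 77 m/s.
6–11 s: v starts 77 m/s; Δx = 77·5 + ½·-12·5² = 235 m; v ends 17 m/s.
11–15 s: v starts 17 m/s; Δx = 17·4 + ½·3·4² = 92 m; v ends 29 m/s.
x(15) = 2 + Σ Δx = 575 m.

575 m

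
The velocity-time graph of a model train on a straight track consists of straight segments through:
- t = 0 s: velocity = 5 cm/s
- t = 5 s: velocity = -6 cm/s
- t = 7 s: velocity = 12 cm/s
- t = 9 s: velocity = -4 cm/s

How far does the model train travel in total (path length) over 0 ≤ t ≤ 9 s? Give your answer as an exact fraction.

745/22 cm

Total distance travelled is ∫|v| dt — sum the magnitudes of each area piece.
0–5 s: v = 0 at t = 25/11 s; triangle areas 125/22 + 90/11 = 305/22 cm
5–7 s: v = 0 at t = 17/3 s; triangle areas 2 + 8 = 10 cm
7–9 s: v = 0 at t = 8.5 s; triangle areas 9 + 1 = 10 cm
Total distance = 745/22 cm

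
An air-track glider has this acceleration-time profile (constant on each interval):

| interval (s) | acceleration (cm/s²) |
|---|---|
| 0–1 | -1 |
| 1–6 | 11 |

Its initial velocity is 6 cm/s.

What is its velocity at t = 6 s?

60 cm/s

Δv equals the area under the a-t graph; then v = v₀ + Δv.
0–1 s: -1 × 1 = -1 cm/s
1–6 s: 11 × 5 = 55 cm/s
Δv = 54 cm/s, so v(6) = 6 + (54) = 60 cm/s.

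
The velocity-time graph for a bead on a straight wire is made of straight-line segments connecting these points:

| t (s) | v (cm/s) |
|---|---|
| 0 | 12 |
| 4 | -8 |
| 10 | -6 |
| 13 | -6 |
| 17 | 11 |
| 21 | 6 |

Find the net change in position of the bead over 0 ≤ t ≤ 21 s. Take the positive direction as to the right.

Displacement is the signed area under the v-t curve.
0–4 s: ½(12 + -8)(4) = 8 cm
4–10 s: ½(-8 + -6)(6) = -42 cm
10–13 s: -6 × 3 = -18 cm
13–17 s: ½(-6 + 11)(4) = 10 cm
17–21 s: ½(11 + 6)(4) = 34 cm
Net displacement = -8 cm

-8 cm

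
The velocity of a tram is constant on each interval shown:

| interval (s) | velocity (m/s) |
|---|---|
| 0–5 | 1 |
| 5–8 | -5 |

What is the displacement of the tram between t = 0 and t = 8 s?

-10 m

Displacement is the signed area under the v-t curve.
0–5 s: 1 × 5 = 5 m
5–8 s: -5 × 3 = -15 m
Net displacement = -10 m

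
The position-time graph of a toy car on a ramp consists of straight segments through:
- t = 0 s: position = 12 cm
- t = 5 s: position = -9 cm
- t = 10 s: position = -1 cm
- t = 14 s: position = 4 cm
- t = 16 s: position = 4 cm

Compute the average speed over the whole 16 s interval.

2.125 cm/s

Average speed = (total path length)/(elapsed time); on a piecewise-linear x-t graph the path length is Σ|Δx|.
0–5 s: |Δx| = |-9 − 12| = 21 cm
5–10 s: |Δx| = |-1 − -9| = 8 cm
10–14 s: |Δx| = |4 − -1| = 5 cm
14–16 s: |Δx| = |4 − 4| = 0 cm
Total path = 34 cm; average speed = 34/16 = 2.125 cm/s.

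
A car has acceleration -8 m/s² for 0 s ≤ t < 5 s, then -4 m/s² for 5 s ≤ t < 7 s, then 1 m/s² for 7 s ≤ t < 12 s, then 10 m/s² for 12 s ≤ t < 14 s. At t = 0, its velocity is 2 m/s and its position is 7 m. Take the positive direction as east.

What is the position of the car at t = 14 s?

-446.5 m

On each constant-a segment, Δv = aΔt and Δx = v₀Δt + ½aΔt²; chain segment to segment.
0–5 s: v starts 2 m/s; Δx = 2·5 + ½·-8·5² = -90 m; v ends -38 m/s.
5–7 s: v starts -38 m/s; Δx = -38·2 + ½·-4·2² = -84 m; v ends -46 m/s.
7–12 s: v starts -46 m/s; Δx = -46·5 + ½·1·5² = -217.5 m; v ends -41 m/s.
12–14 s: v starts -41 m/s; Δx = -41·2 + ½·10·2² = -62 m; v ends -21 m/s.
x(14) = 7 + Σ Δx = -446.5 m.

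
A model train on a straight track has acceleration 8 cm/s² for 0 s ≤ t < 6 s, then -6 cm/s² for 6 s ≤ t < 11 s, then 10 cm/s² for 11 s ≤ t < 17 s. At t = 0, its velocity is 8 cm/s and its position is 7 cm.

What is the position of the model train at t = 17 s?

On each constant-a segment, Δv = aΔt and Δx = v₀Δt + ½aΔt²; chain segment to segment.
0–6 s: v starts 8 cm/s; Δx = 8·6 + ½·8·6² = 192 cm; v ends 56 cm/s.
6–11 s: v starts 56 cm/s; Δx = 56·5 + ½·-6·5² = 205 cm; v ends 26 cm/s.
11–17 s: v starts 26 cm/s; Δx = 26·6 + ½·10·6² = 336 cm; v ends 86 cm/s.
x(17) = 7 + Σ Δx = 740 cm.

740 cm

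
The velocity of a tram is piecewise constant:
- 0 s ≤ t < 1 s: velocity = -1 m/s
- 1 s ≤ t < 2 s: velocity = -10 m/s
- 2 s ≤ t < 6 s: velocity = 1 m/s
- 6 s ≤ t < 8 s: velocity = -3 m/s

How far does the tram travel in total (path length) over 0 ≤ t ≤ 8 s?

Distance (not displacement) is the total path length: add the absolute areas under v-t.
0–1 s: |-1| × 1 = 1 m
1–2 s: |-10| × 1 = 10 m
2–6 s: |1| × 4 = 4 m
6–8 s: |-3| × 2 = 6 m
Total distance = 21 m

21 m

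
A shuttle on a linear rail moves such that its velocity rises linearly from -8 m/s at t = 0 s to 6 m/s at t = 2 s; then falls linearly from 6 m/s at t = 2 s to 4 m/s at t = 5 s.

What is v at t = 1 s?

-1 m/s

On 0–2 s the graph is linear from -8 to 6 m/s: v(1) = -8 + (6 − -8)·(1 − 0)/(2 − 0) = -1 m/s.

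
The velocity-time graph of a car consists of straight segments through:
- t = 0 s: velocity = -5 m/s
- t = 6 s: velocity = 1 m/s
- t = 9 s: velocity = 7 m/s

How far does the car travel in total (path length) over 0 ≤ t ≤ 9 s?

Distance (not displacement) is the total path length: add the absolute areas under v-t.
0–6 s: v = 0 at t = 5 s; triangle areas 12.5 + 0.5 = 13 m
6–9 s: |½(1 + 7)(3)| = 12 m
Total distance = 25 m

25 m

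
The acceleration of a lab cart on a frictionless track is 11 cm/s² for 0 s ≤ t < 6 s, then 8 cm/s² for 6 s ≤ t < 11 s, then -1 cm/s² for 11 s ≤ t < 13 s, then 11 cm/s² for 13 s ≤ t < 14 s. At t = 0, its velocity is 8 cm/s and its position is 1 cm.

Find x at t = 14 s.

1060.5 cm

On each constant-a segment, Δv = aΔt and Δx = v₀Δt + ½aΔt²; chain segment to segment.
0–6 s: v starts 8 cm/s; Δx = 8·6 + ½·11·6² = 246 cm; v ends 74 cm/s.
6–11 s: v starts 74 cm/s; Δx = 74·5 + ½·8·5² = 470 cm; v ends 114 cm/s.
11–13 s: v starts 114 cm/s; Δx = 114·2 + ½·-1·2² = 226 cm; v ends 112 cm/s.
13–14 s: v starts 112 cm/s; Δx = 112·1 + ½·11·1² = 117.5 cm; v ends 123 cm/s.
x(14) = 1 + Σ Δx = 1060.5 cm.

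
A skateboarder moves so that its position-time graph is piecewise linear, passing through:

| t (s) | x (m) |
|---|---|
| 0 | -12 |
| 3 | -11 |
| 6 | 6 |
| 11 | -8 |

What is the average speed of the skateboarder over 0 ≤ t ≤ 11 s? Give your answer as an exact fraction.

Average speed = (total path length)/(elapsed time); on a piecewise-linear x-t graph the path length is Σ|Δx|.
0–3 s: |Δx| = |-11 − -12| = 1 m
3–6 s: |Δx| = |6 − -11| = 17 m
6–11 s: |Δx| = |-8 − 6| = 14 m
Total path = 32 m; average speed = 32/11 = 32/11 m/s.

32/11 m/s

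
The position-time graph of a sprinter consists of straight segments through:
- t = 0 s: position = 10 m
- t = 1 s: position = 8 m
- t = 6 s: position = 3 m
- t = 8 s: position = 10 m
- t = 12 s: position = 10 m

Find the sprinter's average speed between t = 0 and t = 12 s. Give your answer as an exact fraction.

7/6 m/s

Average speed = (total path length)/(elapsed time); on a piecewise-linear x-t graph the path length is Σ|Δx|.
0–1 s: |Δx| = |8 − 10| = 2 m
1–6 s: |Δx| = |3 − 8| = 5 m
6–8 s: |Δx| = |10 − 3| = 7 m
8–12 s: |Δx| = |10 − 10| = 0 m
Total path = 14 m; average speed = 14/12 = 7/6 m/s.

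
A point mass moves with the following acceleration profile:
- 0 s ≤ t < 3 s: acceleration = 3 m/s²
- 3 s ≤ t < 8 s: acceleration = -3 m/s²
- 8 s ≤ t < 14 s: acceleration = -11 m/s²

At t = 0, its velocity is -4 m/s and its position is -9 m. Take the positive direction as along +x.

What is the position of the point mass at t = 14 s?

On each constant-a segment, Δv = aΔt and Δx = v₀Δt + ½aΔt²; chain segment to segment.
0–3 s: v starts -4 m/s; Δx = -4·3 + ½·3·3² = 1.5 m; v ends 5 m/s.
3–8 s: v starts 5 m/s; Δx = 5·5 + ½·-3·5² = -12.5 m; v ends -10 m/s.
8–14 s: v starts -10 m/s; Δx = -10·6 + ½·-11·6² = -258 m; v ends -76 m/s.
x(14) = -9 + Σ Δx = -278 m.

-278 m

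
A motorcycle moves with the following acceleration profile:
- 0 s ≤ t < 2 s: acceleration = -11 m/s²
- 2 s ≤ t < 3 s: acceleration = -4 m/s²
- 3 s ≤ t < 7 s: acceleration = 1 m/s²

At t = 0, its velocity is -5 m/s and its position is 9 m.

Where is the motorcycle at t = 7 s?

On each constant-a segment, Δv = aΔt and Δx = v₀Δt + ½aΔt²; chain segment to segment.
0–2 s: v starts -5 m/s; Δx = -5·2 + ½·-11·2² = -32 m; v ends -27 m/s.
2–3 s: v starts -27 m/s; Δx = -27·1 + ½·-4·1² = -29 m; v ends -31 m/s.
3–7 s: v starts -31 m/s; Δx = -31·4 + ½·1·4² = -116 m; v ends -27 m/s.
x(7) = 9 + Σ Δx = -168 m.

-168 m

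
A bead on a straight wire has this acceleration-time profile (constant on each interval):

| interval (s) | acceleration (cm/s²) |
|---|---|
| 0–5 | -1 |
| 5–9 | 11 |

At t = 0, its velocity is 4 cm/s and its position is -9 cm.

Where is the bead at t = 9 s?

82.5 cm

On each constant-a segment, Δv = aΔt and Δx = v₀Δt + ½aΔt²; chain segment to segment.
0–5 s: v starts 4 cm/s; Δx = 4·5 + ½·-1·5² = 7.5 cm; v ends -1 cm/s.
5–9 s: v starts -1 cm/s; Δx = -1·4 + ½·11·4² = 84 cm; v ends 43 cm/s.
x(9) = -9 + Σ Δx = 82.5 cm.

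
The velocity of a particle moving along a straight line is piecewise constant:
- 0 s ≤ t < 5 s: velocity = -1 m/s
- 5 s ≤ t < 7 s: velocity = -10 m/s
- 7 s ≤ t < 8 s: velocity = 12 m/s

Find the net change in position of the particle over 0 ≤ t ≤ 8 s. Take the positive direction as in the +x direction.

Net displacement equals the area under the velocity-time graph (areas below the axis count negative).
0–5 s: -1 × 5 = -5 m
5–7 s: -10 × 2 = -20 m
7–8 s: 12 × 1 = 12 m
Net displacement = -13 m

-13 m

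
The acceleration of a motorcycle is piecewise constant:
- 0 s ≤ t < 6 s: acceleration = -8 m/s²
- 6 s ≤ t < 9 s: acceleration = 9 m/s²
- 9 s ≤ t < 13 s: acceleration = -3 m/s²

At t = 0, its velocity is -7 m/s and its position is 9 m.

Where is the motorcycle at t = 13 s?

-437.5 m

On each constant-a segment, Δv = aΔt and Δx = v₀Δt + ½aΔt²; chain segment to segment.
0–6 s: v starts -7 m/s; Δx = -7·6 + ½·-8·6² = -186 m; v ends -55 m/s.
6–9 s: v starts -55 m/s; Δx = -55·3 + ½·9·3² = -124.5 m; v ends -28 m/s.
9–13 s: v starts -28 m/s; Δx = -28·4 + ½·-3·4² = -136 m; v ends -40 m/s.
x(13) = 9 + Σ Δx = -437.5 m.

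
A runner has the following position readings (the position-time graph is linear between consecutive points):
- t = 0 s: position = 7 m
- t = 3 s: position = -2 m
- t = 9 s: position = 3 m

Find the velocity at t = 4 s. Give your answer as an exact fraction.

5/6 m/s

Velocity is the slope of the x-t graph on 3–9 s: (3 − -2)/(9 − 3) = 5/6 m/s.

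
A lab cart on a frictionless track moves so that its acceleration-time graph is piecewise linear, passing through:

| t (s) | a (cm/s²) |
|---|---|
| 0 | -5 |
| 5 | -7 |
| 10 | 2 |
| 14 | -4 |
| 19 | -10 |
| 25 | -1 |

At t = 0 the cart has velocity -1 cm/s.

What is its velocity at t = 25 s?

-115.5 cm/s

Δv equals the area under the a-t graph; then v = v₀ + Δv.
0–5 s: ½(-5 + -7)(5) = -30 cm/s
5–10 s: ½(-7 + 2)(5) = -12.5 cm/s
10–14 s: ½(2 + -4)(4) = -4 cm/s
14–19 s: ½(-4 + -10)(5) = -35 cm/s
19–25 s: ½(-10 + -1)(6) = -33 cm/s
Δv = -114.5 cm/s, so v(25) = -1 + (-114.5) = -115.5 cm/s.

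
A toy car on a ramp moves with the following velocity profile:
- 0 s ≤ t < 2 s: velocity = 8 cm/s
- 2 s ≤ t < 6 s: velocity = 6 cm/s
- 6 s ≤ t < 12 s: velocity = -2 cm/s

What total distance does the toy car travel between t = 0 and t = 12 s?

Total distance travelled is ∫|v| dt — sum the magnitudes of each area piece.
0–2 s: |8| × 2 = 16 cm
2–6 s: |6| × 4 = 24 cm
6–12 s: |-2| × 6 = 12 cm
Total distance = 52 cm

52 cm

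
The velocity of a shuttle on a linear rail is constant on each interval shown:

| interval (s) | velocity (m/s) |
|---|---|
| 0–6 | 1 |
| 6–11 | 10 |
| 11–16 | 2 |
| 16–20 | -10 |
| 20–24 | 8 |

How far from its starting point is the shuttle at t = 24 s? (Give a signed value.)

Displacement is the signed area under the v-t curve.
0–6 s: 1 × 6 = 6 m
6–11 s: 10 × 5 = 50 m
11–16 s: 2 × 5 = 10 m
16–20 s: -10 × 4 = -40 m
20–24 s: 8 × 4 = 32 m
Net displacement = 58 m

58 m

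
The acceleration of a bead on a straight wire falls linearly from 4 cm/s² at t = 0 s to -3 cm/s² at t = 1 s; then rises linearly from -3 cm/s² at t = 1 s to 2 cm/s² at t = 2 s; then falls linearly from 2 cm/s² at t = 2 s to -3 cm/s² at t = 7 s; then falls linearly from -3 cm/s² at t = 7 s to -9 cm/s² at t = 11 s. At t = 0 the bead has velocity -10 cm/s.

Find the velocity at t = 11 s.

-36.5 cm/s

Δv equals the area under the a-t graph; then v = v₀ + Δv.
0–1 s: ½(4 + -3)(1) = 0.5 cm/s
1–2 s: ½(-3 + 2)(1) = -0.5 cm/s
2–7 s: ½(2 + -3)(5) = -2.5 cm/s
7–11 s: ½(-3 + -9)(4) = -24 cm/s
Δv = -26.5 cm/s, so v(11) = -10 + (-26.5) = -36.5 cm/s.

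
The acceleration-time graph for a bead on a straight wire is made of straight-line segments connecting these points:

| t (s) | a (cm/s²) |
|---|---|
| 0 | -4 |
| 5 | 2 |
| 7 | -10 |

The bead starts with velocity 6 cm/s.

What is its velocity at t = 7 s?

Δv equals the area under the a-t graph; then v = v₀ + Δv.
0–5 s: ½(-4 + 2)(5) = -5 cm/s
5–7 s: ½(2 + -10)(2) = -8 cm/s
Δv = -13 cm/s, so v(7) = 6 + (-13) = -7 cm/s.

-7 cm/s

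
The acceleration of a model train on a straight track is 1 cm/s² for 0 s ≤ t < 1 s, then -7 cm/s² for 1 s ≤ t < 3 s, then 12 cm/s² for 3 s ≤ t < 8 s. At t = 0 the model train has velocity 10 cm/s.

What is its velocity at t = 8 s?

Δv equals the area under the a-t graph; then v = v₀ + Δv.
0–1 s: 1 × 1 = 1 cm/s
1–3 s: -7 × 2 = -14 cm/s
3–8 s: 12 × 5 = 60 cm/s
Δv = 47 cm/s, so v(8) = 10 + (47) = 57 cm/s.

57 cm/s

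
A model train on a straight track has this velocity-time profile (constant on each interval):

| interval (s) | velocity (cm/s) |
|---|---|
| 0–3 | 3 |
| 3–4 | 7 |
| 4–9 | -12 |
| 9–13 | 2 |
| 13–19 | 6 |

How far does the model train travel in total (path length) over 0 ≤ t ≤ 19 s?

120 cm

Total distance travelled is ∫|v| dt — sum the magnitudes of each area piece.
0–3 s: |3| × 3 = 9 cm
3–4 s: |7| × 1 = 7 cm
4–9 s: |-12| × 5 = 60 cm
9–13 s: |2| × 4 = 8 cm
13–19 s: |6| × 6 = 36 cm
Total distance = 120 cm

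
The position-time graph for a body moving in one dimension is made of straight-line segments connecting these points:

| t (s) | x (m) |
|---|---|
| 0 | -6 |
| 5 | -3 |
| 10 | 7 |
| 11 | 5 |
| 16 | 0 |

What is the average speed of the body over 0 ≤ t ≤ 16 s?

Average speed = (total path length)/(elapsed time); on a piecewise-linear x-t graph the path length is Σ|Δx|.
0–5 s: |Δx| = |-3 − -6| = 3 m
5–10 s: |Δx| = |7 − -3| = 10 m
10–11 s: |Δx| = |5 − 7| = 2 m
11–16 s: |Δx| = |0 − 5| = 5 m
Total path = 20 m; average speed = 20/16 = 1.25 m/s.

1.25 m/s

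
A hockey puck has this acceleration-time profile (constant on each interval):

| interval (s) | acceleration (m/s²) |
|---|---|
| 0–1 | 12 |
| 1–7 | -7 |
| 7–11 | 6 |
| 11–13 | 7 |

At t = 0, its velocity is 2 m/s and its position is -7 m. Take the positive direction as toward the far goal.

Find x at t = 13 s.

On each constant-a segment, Δv = aΔt and Δx = v₀Δt + ½aΔt²; chain segment to segment.
0–1 s: v starts 2 m/s; Δx = 2·1 + ½·12·1² = 8 m; v ends 14 m/s.
1–7 s: v starts 14 m/s; Δx = 14·6 + ½·-7·6² = -42 m; v ends -28 m/s.
7–11 s: v starts -28 m/s; Δx = -28·4 + ½·6·4² = -64 m; v ends -4 m/s.
11–13 s: v starts -4 m/s; Δx = -4·2 + ½·7·2² = 6 m; v ends 10 m/s.
x(13) = -7 + Σ Δx = -99 m.

-99 m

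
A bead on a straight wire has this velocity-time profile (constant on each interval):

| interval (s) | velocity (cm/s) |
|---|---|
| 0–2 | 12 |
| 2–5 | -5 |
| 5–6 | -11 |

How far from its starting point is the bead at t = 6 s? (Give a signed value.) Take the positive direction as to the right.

-2 cm

Net displacement equals the area under the velocity-time graph (areas below the axis count negative).
0–2 s: 12 × 2 = 24 cm
2–5 s: -5 × 3 = -15 cm
5–6 s: -11 × 1 = -11 cm
Net displacement = -2 cm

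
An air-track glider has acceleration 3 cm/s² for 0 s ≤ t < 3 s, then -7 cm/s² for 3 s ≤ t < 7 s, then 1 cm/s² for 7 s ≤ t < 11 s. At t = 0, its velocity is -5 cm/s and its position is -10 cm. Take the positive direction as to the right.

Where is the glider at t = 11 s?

On each constant-a segment, Δv = aΔt and Δx = v₀Δt + ½aΔt²; chain segment to segment.
0–3 s: v starts -5 cm/s; Δx = -5·3 + ½·3·3² = -1.5 cm; v ends 4 cm/s.
3–7 s: v starts 4 cm/s; Δx = 4·4 + ½·-7·4² = -40 cm; v ends -24 cm/s.
7–11 s: v starts -24 cm/s; Δx = -24·4 + ½·1·4² = -88 cm; v ends -20 cm/s.
x(11) = -10 + Σ Δx = -139.5 cm.

-139.5 cm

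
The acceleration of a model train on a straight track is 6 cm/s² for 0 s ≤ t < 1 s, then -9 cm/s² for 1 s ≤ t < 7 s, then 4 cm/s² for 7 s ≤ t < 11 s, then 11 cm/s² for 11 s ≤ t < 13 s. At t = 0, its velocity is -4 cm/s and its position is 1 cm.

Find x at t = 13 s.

On each constant-a segment, Δv = aΔt and Δx = v₀Δt + ½aΔt²; chain segment to segment.
0–1 s: v starts -4 cm/s; Δx = -4·1 + ½·6·1² = -1 cm; v ends 2 cm/s.
1–7 s: v starts 2 cm/s; Δx = 2·6 + ½·-9·6² = -150 cm; v ends -52 cm/s.
7–11 s: v starts -52 cm/s; Δx = -52·4 + ½·4·4² = -176 cm; v ends -36 cm/s.
11–13 s: v starts -36 cm/s; Δx = -36·2 + ½·11·2² = -50 cm; v ends -14 cm/s.
x(13) = 1 + Σ Δx = -376 cm.

-376 cm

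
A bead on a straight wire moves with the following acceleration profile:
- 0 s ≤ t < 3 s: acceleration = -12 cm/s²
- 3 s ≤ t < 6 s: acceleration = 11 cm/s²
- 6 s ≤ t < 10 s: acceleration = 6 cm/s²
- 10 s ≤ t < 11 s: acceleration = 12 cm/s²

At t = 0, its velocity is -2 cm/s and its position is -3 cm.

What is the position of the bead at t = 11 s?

-74.5 cm

On each constant-a segment, Δv = aΔt and Δx = v₀Δt + ½aΔt²; chain segment to segment.
0–3 s: v starts -2 cm/s; Δx = -2·3 + ½·-12·3² = -60 cm; v ends -38 cm/s.
3–6 s: v starts -38 cm/s; Δx = -38·3 + ½·11·3² = -64.5 cm; v ends -5 cm/s.
6–10 s: v starts -5 cm/s; Δx = -5·4 + ½·6·4² = 28 cm; v ends 19 cm/s.
10–11 s: v starts 19 cm/s; Δx = 19·1 + ½·12·1² = 25 cm; v ends 31 cm/s.
x(11) = -3 + Σ Δx = -74.5 cm.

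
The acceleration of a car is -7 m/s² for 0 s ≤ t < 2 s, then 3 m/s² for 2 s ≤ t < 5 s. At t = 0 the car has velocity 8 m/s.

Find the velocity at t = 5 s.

3 m/s

Δv equals the area under the a-t graph; then v = v₀ + Δv.
0–2 s: -7 × 2 = -14 m/s
2–5 s: 3 × 3 = 9 m/s
Δv = -5 m/s, so v(5) = 8 + (-5) = 3 m/s.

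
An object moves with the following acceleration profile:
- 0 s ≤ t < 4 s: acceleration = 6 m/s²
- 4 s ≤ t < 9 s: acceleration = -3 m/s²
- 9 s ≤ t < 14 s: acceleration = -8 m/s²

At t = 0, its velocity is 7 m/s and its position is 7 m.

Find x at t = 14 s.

180.5 m

On each constant-a segment, Δv = aΔt and Δx = v₀Δt + ½aΔt²; chain segment to segment.
0–4 s: v starts 7 m/s; Δx = 7·4 + ½·6·4² = 76 m; v ends 31 m/s.
4–9 s: v starts 31 m/s; Δx = 31·5 + ½·-3·5² = 117.5 m; v ends 16 m/s.
9–14 s: v starts 16 m/s; Δx = 16·5 + ½·-8·5² = -20 m; v ends -24 m/s.
x(14) = 7 + Σ Δx = 180.5 m.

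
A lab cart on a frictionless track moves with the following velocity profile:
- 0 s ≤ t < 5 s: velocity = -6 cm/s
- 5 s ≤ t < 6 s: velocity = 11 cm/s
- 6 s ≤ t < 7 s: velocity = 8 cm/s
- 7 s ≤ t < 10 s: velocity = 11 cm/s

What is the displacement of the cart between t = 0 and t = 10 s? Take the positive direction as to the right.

Net displacement equals the area under the velocity-time graph (areas below the axis count negative).
0–5 s: -6 × 5 = -30 cm
5–6 s: 11 × 1 = 11 cm
6–7 s: 8 × 1 = 8 cm
7–10 s: 11 × 3 = 33 cm
Net displacement = 22 cm

22 cm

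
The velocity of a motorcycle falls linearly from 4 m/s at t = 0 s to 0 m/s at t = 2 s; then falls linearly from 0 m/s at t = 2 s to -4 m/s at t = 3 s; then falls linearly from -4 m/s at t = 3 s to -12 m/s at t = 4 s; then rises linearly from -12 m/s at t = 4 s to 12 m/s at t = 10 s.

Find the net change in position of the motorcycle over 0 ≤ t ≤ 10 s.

-6 m

Net displacement equals the area under the velocity-time graph (areas below the axis count negative).
0–2 s: ½(4 + 0)(2) = 4 m
2–3 s: ½(0 + -4)(1) = -2 m
3–4 s: ½(-4 + -12)(1) = -8 m
4–10 s: ½(-12 + 12)(6) = 0 m
Net displacement = -6 m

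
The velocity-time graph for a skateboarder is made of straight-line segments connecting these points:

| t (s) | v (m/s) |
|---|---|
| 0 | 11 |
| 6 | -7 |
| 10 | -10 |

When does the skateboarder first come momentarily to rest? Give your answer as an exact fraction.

t = 11/3 s

v changes sign on 0–6 s (from 11 to -7); the graph is linear there, so v = 0 at t = 0 + (-11)·(6 − 0)/(-7 − 11) = 11/3 s.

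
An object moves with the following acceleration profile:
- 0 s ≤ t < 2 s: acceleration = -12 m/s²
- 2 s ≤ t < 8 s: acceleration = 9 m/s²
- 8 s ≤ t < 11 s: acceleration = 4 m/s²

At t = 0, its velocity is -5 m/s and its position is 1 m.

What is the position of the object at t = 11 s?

48 m

On each constant-a segment, Δv = aΔt and Δx = v₀Δt + ½aΔt²; chain segment to segment.
0–2 s: v starts -5 m/s; Δx = -5·2 + ½·-12·2² = -34 m; v ends -29 m/s.
2–8 s: v starts -29 m/s; Δx = -29·6 + ½·9·6² = -12 m; v ends 25 m/s.
8–11 s: v starts 25 m/s; Δx = 25·3 + ½·4·3² = 93 m; v ends 37 m/s.
x(11) = 1 + Σ Δx = 48 m.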